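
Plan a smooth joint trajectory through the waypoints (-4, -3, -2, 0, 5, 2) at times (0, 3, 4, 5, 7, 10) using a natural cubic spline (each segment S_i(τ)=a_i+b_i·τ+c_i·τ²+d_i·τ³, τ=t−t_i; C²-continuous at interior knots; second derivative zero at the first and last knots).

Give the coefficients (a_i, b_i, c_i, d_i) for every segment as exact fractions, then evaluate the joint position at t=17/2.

  seg 0: a=-4 b=32/207 c=0 d=37/1863
  seg 1: a=-3 b=143/207 c=37/207 d=3/23
  seg 2: a=-2 b=298/207 c=118/207 d=-2/207
  seg 3: a=0 b=176/69 c=112/207 d=-469/1656
  seg 4: a=5 b=545/414 c=-959/828 d=959/7452
S(17/2) = 3535/736

Δ: Δ0=1/3, Δ1=1, Δ2=2, Δ3=5/2, Δ4=-1
row 1: diag=8, rhs=4; c'=1/8, d'=1/2
row 2: denom=4−1·1/8=31/8; d'=(6−1·1/2)/(31/8)=44/31
row 3: denom=6−1·8/31=178/31; d'=(3−1·44/31)/(178/31)=49/178
row 4: denom=10−2·31/89=828/89; d'=(-21−2·49/178)/(828/89)=-959/414
back: M4=-959/414
back: M3=49/178−31/89·-959/414=224/207
back: M2=44/31−8/31·224/207=236/207
back: M1=1/2−1/8·236/207=74/207
M: M0=0, M1=74/207, M2=236/207, M3=224/207, M4=-959/414, M5=0
seg 0: a=-4, c=M0/2=0, d=(M1−M0)/(6·3)=37/1863, b=Δ0−h0·(2M0+M1)/6=32/207
seg 1: a=-3, c=M1/2=37/207, d=(M2−M1)/(6·1)=3/23, b=Δ1−h1·(2M1+M2)/6=143/207
seg 2: a=-2, c=M2/2=118/207, d=(M3−M2)/(6·1)=-2/207, b=Δ2−h2·(2M2+M3)/6=298/207
seg 3: a=0, c=M3/2=112/207, d=(M4−M3)/(6·2)=-469/1656, b=Δ3−h3·(2M3+M4)/6=176/69
seg 4: a=5, c=M4/2=-959/828, d=(M5−M4)/(6·3)=959/7452, b=Δ4−h4·(2M4+M5)/6=545/414
t_q=17/2 → seg 4, τ=3/2; S=5+545/414·τ+-959/828·τ²+959/7452·τ³=3535/736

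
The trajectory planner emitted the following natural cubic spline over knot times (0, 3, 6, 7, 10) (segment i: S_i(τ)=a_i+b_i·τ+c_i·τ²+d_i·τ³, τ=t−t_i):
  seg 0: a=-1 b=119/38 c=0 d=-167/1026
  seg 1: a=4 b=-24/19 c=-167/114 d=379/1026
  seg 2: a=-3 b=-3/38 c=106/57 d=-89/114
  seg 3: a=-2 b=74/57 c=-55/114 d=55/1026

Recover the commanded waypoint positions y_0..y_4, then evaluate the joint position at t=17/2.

y_0=-1 y_1=4 y_2=-3 y_3=-2 y_4=-1
S(17/2) = -291/304

y_0 = S_0(0) = a_0 = -1
y_1 = S_1(0) = a_1 = 4
y_2 = S_2(0) = a_2 = -3
y_3 = S_3(0) = a_3 = -2
y_4 = S_3(3) = -1
t_q=17/2 is in segment 3 (τ=3/2); S_3(τ)=-291/304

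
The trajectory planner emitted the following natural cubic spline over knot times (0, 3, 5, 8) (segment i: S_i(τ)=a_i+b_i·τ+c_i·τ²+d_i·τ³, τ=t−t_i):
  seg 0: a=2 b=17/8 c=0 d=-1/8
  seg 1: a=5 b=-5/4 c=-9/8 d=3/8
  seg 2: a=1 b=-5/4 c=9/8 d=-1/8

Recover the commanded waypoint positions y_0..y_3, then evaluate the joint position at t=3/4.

y_0=2 y_1=5 y_2=1 y_3=4
S(3/4) = 1813/512

y_0 = S_0(0) = a_0 = 2
y_1 = S_1(0) = a_1 = 5
y_2 = S_2(0) = a_2 = 1
y_3 = S_2(3) = 4
t_q=3/4 is in segment 0 (τ=3/4); S_0(τ)=1813/512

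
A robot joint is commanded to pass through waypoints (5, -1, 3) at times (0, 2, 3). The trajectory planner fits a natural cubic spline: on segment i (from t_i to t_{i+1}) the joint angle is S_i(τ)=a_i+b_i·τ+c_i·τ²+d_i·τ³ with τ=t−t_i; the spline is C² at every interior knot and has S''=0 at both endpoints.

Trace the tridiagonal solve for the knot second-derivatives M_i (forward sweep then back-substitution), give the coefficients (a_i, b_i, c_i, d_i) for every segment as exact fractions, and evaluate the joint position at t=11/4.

Δ: Δ0=-3, Δ1=4
row 1: diag=6, rhs=42; c'=1/6, d'=7
back: M1=7
M: M0=0, M1=7, M2=0
seg 0: a=5, c=M0/2=0, d=(M1−M0)/(6·2)=7/12, b=Δ0−h0·(2M0+M1)/6=-16/3
seg 1: a=-1, c=M1/2=7/2, d=(M2−M1)/(6·1)=-7/6, b=Δ1−h1·(2M1+M2)/6=5/3
t_q=11/4 → seg 1, τ=3/4; S=-1+5/3·τ+7/2·τ²+-7/6·τ³=221/128

  seg 0: a=5 b=-16/3 c=0 d=7/12
  seg 1: a=-1 b=5/3 c=7/2 d=-7/6
S(11/4) = 221/128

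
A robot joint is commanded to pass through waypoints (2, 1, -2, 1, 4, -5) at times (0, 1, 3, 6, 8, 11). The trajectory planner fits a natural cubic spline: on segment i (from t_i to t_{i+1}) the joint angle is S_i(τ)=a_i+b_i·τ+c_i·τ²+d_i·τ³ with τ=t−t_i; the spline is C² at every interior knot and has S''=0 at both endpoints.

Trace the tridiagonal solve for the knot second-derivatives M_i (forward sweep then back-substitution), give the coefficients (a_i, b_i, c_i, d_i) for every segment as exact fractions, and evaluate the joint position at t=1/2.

  seg 0: a=2 b=-1335/1612 c=0 d=-277/1612
  seg 1: a=1 b=-1083/806 c=-831/1612 d=705/3224
  seg 2: a=-2 b=-315/403 c=321/403 d=-245/3627
  seg 3: a=1 b=876/403 c=76/403 d=-847/3224
  seg 4: a=4 b=-181/806 c=-2237/1612 d=2237/14508
S(1/2) = 20175/12896

Δ: Δ0=-1, Δ1=-3/2, Δ2=1, Δ3=3/2, Δ4=-3
row 1: diag=6, rhs=-3; c'=1/3, d'=-1/2
row 2: denom=10−2·1/3=28/3; d'=(15−2·-1/2)/(28/3)=12/7
row 3: denom=10−3·9/28=253/28; d'=(3−3·12/7)/(253/28)=-60/253
row 4: denom=10−2·56/253=2418/253; d'=(-27−2·-60/253)/(2418/253)=-2237/806
back: M4=-2237/806
back: M3=-60/253−56/253·-2237/806=152/403
back: M2=12/7−9/28·152/403=642/403
back: M1=-1/2−1/3·642/403=-831/806
M: M0=0, M1=-831/806, M2=642/403, M3=152/403, M4=-2237/806, M5=0
seg 0: a=2, c=M0/2=0, d=(M1−M0)/(6·1)=-277/1612, b=Δ0−h0·(2M0+M1)/6=-1335/1612
seg 1: a=1, c=M1/2=-831/1612, d=(M2−M1)/(6·2)=705/3224, b=Δ1−h1·(2M1+M2)/6=-1083/806
seg 2: a=-2, c=M2/2=321/403, d=(M3−M2)/(6·3)=-245/3627, b=Δ2−h2·(2M2+M3)/6=-315/403
seg 3: a=1, c=M3/2=76/403, d=(M4−M3)/(6·2)=-847/3224, b=Δ3−h3·(2M3+M4)/6=876/403
seg 4: a=4, c=M4/2=-2237/1612, d=(M5−M4)/(6·3)=2237/14508, b=Δ4−h4·(2M4+M5)/6=-181/806
t_q=1/2 → seg 0, τ=1/2; S=2+-1335/1612·τ+0·τ²+-277/1612·τ³=20175/12896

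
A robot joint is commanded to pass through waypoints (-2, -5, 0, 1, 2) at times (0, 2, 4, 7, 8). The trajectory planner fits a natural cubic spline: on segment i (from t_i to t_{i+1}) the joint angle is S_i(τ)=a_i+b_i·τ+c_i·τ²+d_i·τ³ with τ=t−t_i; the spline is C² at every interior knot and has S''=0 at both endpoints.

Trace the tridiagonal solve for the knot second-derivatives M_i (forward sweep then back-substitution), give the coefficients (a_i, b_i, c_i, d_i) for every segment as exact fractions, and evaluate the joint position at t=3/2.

Δ: Δ0=-3/2, Δ1=5/2, Δ2=1/3, Δ3=1
row 1: diag=8, rhs=24; c'=1/4, d'=3
row 2: denom=10−2·1/4=19/2; d'=(-13−2·3)/(19/2)=-2
row 3: denom=8−3·6/19=134/19; d'=(4−3·-2)/(134/19)=95/67
back: M3=95/67
back: M2=-2−6/19·95/67=-164/67
back: M1=3−1/4·-164/67=242/67
M: M0=0, M1=242/67, M2=-164/67, M3=95/67, M4=0
seg 0: a=-2, c=M0/2=0, d=(M1−M0)/(6·2)=121/402, b=Δ0−h0·(2M0+M1)/6=-1087/402
seg 1: a=-5, c=M1/2=121/67, d=(M2−M1)/(6·2)=-203/402, b=Δ1−h1·(2M1+M2)/6=365/402
seg 2: a=0, c=M2/2=-82/67, d=(M3−M2)/(6·3)=259/1206, b=Δ2−h2·(2M2+M3)/6=833/402
seg 3: a=1, c=M3/2=95/134, d=(M4−M3)/(6·1)=-95/402, b=Δ3−h3·(2M3+M4)/6=106/201
t_q=3/2 → seg 0, τ=3/2; S=-2+-1087/402·τ+0·τ²+121/402·τ³=-5403/1072

  seg 0: a=-2 b=-1087/402 c=0 d=121/402
  seg 1: a=-5 b=365/402 c=121/67 d=-203/402
  seg 2: a=0 b=833/402 c=-82/67 d=259/1206
  seg 3: a=1 b=106/201 c=95/134 d=-95/402
S(3/2) = -5403/1072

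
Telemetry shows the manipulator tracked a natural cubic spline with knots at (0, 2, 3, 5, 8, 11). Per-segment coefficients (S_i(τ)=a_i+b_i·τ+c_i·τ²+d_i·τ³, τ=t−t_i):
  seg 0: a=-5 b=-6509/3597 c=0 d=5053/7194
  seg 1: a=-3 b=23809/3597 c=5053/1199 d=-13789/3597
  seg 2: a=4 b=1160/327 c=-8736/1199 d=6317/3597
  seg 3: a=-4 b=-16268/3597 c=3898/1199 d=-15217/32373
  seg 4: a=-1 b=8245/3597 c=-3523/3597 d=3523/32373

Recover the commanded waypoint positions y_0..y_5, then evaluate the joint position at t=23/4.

y_0 = S_0(0) = a_0 = -5
y_1 = S_1(0) = a_1 = -3
y_2 = S_2(0) = a_2 = 4
y_3 = S_3(0) = a_3 = -4
y_4 = S_4(0) = a_4 = -1
y_5 = S_4(3) = 0
t_q=23/4 is in segment 3 (τ=3/4); S_3(τ)=-442121/76736

y_0=-5 y_1=-3 y_2=4 y_3=-4 y_4=-1 y_5=0
S(23/4) = -442121/76736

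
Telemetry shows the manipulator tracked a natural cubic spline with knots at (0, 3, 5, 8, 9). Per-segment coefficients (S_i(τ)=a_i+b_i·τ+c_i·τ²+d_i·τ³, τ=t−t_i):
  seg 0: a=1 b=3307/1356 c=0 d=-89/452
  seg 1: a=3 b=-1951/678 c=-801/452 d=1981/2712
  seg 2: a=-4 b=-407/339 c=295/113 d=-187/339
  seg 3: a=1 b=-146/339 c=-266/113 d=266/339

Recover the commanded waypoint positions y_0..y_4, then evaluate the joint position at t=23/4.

y_0 = S_0(0) = a_0 = 1
y_1 = S_1(0) = a_1 = 3
y_2 = S_2(0) = a_2 = -4
y_3 = S_3(0) = a_3 = 1
y_4 = S_3(1) = -1
t_q=23/4 is in segment 2 (τ=3/4); S_2(τ)=-26503/7232

y_0=1 y_1=3 y_2=-4 y_3=1 y_4=-1
S(23/4) = -26503/7232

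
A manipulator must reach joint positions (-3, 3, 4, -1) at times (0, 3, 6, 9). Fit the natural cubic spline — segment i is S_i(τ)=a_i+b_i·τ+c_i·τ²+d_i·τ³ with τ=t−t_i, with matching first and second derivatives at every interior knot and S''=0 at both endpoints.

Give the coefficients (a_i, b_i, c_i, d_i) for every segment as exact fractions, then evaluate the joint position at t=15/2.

  seg 0: a=-3 b=104/45 c=0 d=-14/405
  seg 1: a=3 b=62/45 c=-14/45 d=-1/81
  seg 2: a=4 b=-37/45 c=-19/45 d=19/405
S(15/2) = 79/40

Δ: Δ0=2, Δ1=1/3, Δ2=-5/3
row 1: diag=12, rhs=-10; c'=1/4, d'=-5/6
row 2: denom=12−3·1/4=45/4; d'=(-12−3·-5/6)/(45/4)=-38/45
back: M2=-38/45
back: M1=-5/6−1/4·-38/45=-28/45
M: M0=0, M1=-28/45, M2=-38/45, M3=0
seg 0: a=-3, c=M0/2=0, d=(M1−M0)/(6·3)=-14/405, b=Δ0−h0·(2M0+M1)/6=104/45
seg 1: a=3, c=M1/2=-14/45, d=(M2−M1)/(6·3)=-1/81, b=Δ1−h1·(2M1+M2)/6=62/45
seg 2: a=4, c=M2/2=-19/45, d=(M3−M2)/(6·3)=19/405, b=Δ2−h2·(2M2+M3)/6=-37/45
t_q=15/2 → seg 2, τ=3/2; S=4+-37/45·τ+-19/45·τ²+19/405·τ³=79/40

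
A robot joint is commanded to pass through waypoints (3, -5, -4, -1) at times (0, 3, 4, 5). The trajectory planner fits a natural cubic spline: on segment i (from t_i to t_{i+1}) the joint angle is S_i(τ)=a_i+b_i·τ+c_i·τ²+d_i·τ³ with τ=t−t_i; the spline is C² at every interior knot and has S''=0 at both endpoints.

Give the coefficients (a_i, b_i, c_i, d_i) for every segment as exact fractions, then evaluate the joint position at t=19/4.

Δ: Δ0=-8/3, Δ1=1, Δ2=3
row 1: diag=8, rhs=22; c'=1/8, d'=11/4
row 2: denom=4−1·1/8=31/8; d'=(12−1·11/4)/(31/8)=74/31
back: M2=74/31
back: M1=11/4−1/8·74/31=76/31
M: M0=0, M1=76/31, M2=74/31, M3=0
seg 0: a=3, c=M0/2=0, d=(M1−M0)/(6·3)=38/279, b=Δ0−h0·(2M0+M1)/6=-362/93
seg 1: a=-5, c=M1/2=38/31, d=(M2−M1)/(6·1)=-1/93, b=Δ1−h1·(2M1+M2)/6=-20/93
seg 2: a=-4, c=M2/2=37/31, d=(M3−M2)/(6·1)=-37/93, b=Δ2−h2·(2M2+M3)/6=205/93
t_q=19/4 → seg 2, τ=3/4; S=-4+205/93·τ+37/31·τ²+-37/93·τ³=-3657/1984

  seg 0: a=3 b=-362/93 c=0 d=38/279
  seg 1: a=-5 b=-20/93 c=38/31 d=-1/93
  seg 2: a=-4 b=205/93 c=37/31 d=-37/93
S(19/4) = -3657/1984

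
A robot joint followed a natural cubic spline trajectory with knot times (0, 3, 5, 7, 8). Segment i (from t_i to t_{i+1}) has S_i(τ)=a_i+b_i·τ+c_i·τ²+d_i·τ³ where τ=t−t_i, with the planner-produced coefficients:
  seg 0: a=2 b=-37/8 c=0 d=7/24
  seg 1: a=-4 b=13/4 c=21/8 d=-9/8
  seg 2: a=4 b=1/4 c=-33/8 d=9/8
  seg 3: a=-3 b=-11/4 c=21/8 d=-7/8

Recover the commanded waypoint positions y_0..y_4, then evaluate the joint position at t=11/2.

y_0=2 y_1=-4 y_2=4 y_3=-3 y_4=-4
S(11/2) = 207/64

y_0 = S_0(0) = a_0 = 2
y_1 = S_1(0) = a_1 = -4
y_2 = S_2(0) = a_2 = 4
y_3 = S_3(0) = a_3 = -3
y_4 = S_3(1) = -4
t_q=11/2 is in segment 2 (τ=1/2); S_2(τ)=207/64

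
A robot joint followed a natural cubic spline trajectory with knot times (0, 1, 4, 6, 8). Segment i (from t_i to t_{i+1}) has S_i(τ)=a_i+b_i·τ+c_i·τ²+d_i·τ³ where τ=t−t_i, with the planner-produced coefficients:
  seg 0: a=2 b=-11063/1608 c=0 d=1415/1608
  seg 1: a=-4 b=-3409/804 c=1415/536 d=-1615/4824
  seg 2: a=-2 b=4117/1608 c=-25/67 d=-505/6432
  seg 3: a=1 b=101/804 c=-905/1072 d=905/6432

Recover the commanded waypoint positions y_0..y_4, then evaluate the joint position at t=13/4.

y_0 = S_0(0) = a_0 = 2
y_1 = S_1(0) = a_1 = -4
y_2 = S_2(0) = a_2 = -2
y_3 = S_3(0) = a_3 = 1
y_4 = S_3(2) = -1
t_q=13/4 is in segment 1 (τ=9/4); S_1(τ)=-136835/34304

y_0=2 y_1=-4 y_2=-2 y_3=1 y_4=-1
S(13/4) = -136835/34304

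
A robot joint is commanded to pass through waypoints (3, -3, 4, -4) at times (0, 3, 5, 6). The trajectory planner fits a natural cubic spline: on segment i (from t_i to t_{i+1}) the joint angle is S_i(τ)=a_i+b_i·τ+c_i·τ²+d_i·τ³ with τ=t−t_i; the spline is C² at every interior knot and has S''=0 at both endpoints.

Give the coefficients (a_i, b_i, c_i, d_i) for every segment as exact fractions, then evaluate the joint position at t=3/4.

  seg 0: a=3 b=-5 c=0 d=1/3
  seg 1: a=-3 b=4 c=3 d=-13/8
  seg 2: a=4 b=-7/2 c=-27/4 d=9/4
S(3/4) = -39/64

Δ: Δ0=-2, Δ1=7/2, Δ2=-8
row 1: diag=10, rhs=33; c'=1/5, d'=33/10
row 2: denom=6−2·1/5=28/5; d'=(-69−2·33/10)/(28/5)=-27/2
back: M2=-27/2
back: M1=33/10−1/5·-27/2=6
M: M0=0, M1=6, M2=-27/2, M3=0
seg 0: a=3, c=M0/2=0, d=(M1−M0)/(6·3)=1/3, b=Δ0−h0·(2M0+M1)/6=-5
seg 1: a=-3, c=M1/2=3, d=(M2−M1)/(6·2)=-13/8, b=Δ1−h1·(2M1+M2)/6=4
seg 2: a=4, c=M2/2=-27/4, d=(M3−M2)/(6·1)=9/4, b=Δ2−h2·(2M2+M3)/6=-7/2
t_q=3/4 → seg 0, τ=3/4; S=3+-5·τ+0·τ²+1/3·τ³=-39/64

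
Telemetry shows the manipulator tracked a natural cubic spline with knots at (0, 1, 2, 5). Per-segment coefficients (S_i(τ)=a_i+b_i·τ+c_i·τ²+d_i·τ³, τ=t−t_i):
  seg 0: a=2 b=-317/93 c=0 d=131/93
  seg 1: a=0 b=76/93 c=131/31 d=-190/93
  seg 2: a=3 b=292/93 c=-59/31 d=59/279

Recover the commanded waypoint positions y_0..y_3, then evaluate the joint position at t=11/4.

y_0 = S_0(0) = a_0 = 2
y_1 = S_1(0) = a_1 = 0
y_2 = S_2(0) = a_2 = 3
y_3 = S_2(3) = 1
t_q=11/4 is in segment 2 (τ=3/4); S_2(τ)=8677/1984

y_0=2 y_1=0 y_2=3 y_3=1
S(11/4) = 8677/1984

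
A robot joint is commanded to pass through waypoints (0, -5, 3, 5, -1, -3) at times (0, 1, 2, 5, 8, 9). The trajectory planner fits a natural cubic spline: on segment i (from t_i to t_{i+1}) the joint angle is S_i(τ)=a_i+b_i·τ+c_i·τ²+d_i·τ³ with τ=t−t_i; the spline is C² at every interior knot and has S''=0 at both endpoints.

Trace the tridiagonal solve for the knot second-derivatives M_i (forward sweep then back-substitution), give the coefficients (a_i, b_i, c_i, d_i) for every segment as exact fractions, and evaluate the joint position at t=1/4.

Δ: Δ0=-5, Δ1=8, Δ2=2/3, Δ3=-2, Δ4=-2
row 1: diag=4, rhs=78; c'=1/4, d'=39/2
row 2: denom=8−1·1/4=31/4; d'=(-44−1·39/2)/(31/4)=-254/31
row 3: denom=12−3·12/31=336/31; d'=(-16−3·-254/31)/(336/31)=19/24
row 4: denom=8−3·31/112=803/112; d'=(0−3·19/24)/(803/112)=-266/803
back: M4=-266/803
back: M3=19/24−31/112·-266/803=2128/2409
back: M2=-254/31−12/31·2128/2409=-6854/803
back: M1=39/2−1/4·-6854/803=17372/803
M: M0=0, M1=17372/803, M2=-6854/803, M3=2128/2409, M4=-266/803, M5=0
seg 0: a=0, c=M0/2=0, d=(M1−M0)/(6·1)=8686/2409, b=Δ0−h0·(2M0+M1)/6=-20731/2409
seg 1: a=-5, c=M1/2=8686/803, d=(M2−M1)/(6·1)=-12113/2409, b=Δ1−h1·(2M1+M2)/6=5327/2409
seg 2: a=3, c=M2/2=-3427/803, d=(M3−M2)/(6·3)=11345/21681, b=Δ2−h2·(2M2+M3)/6=21104/2409
seg 3: a=5, c=M3/2=1064/2409, d=(M4−M3)/(6·3)=-133/1971, b=Δ3−h3·(2M3+M4)/6=-6547/2409
seg 4: a=-1, c=M4/2=-133/803, d=(M5−M4)/(6·1)=133/2409, b=Δ4−h4·(2M4+M5)/6=-4552/2409
t_q=1/4 → seg 0, τ=1/4; S=0+-20731/2409·τ+0·τ²+8686/2409·τ³=-53835/25696

  seg 0: a=0 b=-20731/2409 c=0 d=8686/2409
  seg 1: a=-5 b=5327/2409 c=8686/803 d=-12113/2409
  seg 2: a=3 b=21104/2409 c=-3427/803 d=11345/21681
  seg 3: a=5 b=-6547/2409 c=1064/2409 d=-133/1971
  seg 4: a=-1 b=-4552/2409 c=-133/803 d=133/2409
S(1/4) = -53835/25696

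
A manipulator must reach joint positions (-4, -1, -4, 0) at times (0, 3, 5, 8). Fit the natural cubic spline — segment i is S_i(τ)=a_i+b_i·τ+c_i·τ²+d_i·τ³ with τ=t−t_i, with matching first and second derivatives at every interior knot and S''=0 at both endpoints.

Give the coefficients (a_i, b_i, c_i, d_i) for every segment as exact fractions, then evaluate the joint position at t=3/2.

  seg 0: a=-4 b=47/24 c=0 d=-23/216
  seg 1: a=-1 b=-11/12 c=-23/24 d=1/3
  seg 2: a=-4 b=-3/4 c=25/24 d=-25/216
S(3/2) = -91/64

Δ: Δ0=1, Δ1=-3/2, Δ2=4/3
row 1: diag=10, rhs=-15; c'=1/5, d'=-3/2
row 2: denom=10−2·1/5=48/5; d'=(17−2·-3/2)/(48/5)=25/12
back: M2=25/12
back: M1=-3/2−1/5·25/12=-23/12
M: M0=0, M1=-23/12, M2=25/12, M3=0
seg 0: a=-4, c=M0/2=0, d=(M1−M0)/(6·3)=-23/216, b=Δ0−h0·(2M0+M1)/6=47/24
seg 1: a=-1, c=M1/2=-23/24, d=(M2−M1)/(6·2)=1/3, b=Δ1−h1·(2M1+M2)/6=-11/12
seg 2: a=-4, c=M2/2=25/24, d=(M3−M2)/(6·3)=-25/216, b=Δ2−h2·(2M2+M3)/6=-3/4
t_q=3/2 → seg 0, τ=3/2; S=-4+47/24·τ+0·τ²+-23/216·τ³=-91/64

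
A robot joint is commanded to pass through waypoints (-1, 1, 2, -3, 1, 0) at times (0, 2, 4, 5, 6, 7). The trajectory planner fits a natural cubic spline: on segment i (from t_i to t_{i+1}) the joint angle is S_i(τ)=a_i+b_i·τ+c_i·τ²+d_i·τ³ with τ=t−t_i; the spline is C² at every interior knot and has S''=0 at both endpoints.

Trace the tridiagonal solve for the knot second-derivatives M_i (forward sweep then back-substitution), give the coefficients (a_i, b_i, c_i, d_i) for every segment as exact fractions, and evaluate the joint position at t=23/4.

  seg 0: a=-1 b=55/157 c=0 d=51/314
  seg 1: a=1 b=361/157 c=153/157 d=-1177/1256
  seg 2: a=2 b=-1585/314 c=-2919/628 d=2949/628
  seg 3: a=-3 b=-161/628 c=1482/157 d=-3255/628
  seg 4: a=1 b=965/314 c=-3837/628 d=1279/628
S(23/4) = -2781/40192

Δ: Δ0=1, Δ1=1/2, Δ2=-5, Δ3=4, Δ4=-1
row 1: diag=8, rhs=-3; c'=1/4, d'=-3/8
row 2: denom=6−2·1/4=11/2; d'=(-33−2·-3/8)/(11/2)=-129/22
row 3: denom=4−1·2/11=42/11; d'=(54−1·-129/22)/(42/11)=439/28
row 4: denom=4−1·11/42=157/42; d'=(-30−1·439/28)/(157/42)=-3837/314
back: M4=-3837/314
back: M3=439/28−11/42·-3837/314=2964/157
back: M2=-129/22−2/11·2964/157=-2919/314
back: M1=-3/8−1/4·-2919/314=306/157
M: M0=0, M1=306/157, M2=-2919/314, M3=2964/157, M4=-3837/314, M5=0
seg 0: a=-1, c=M0/2=0, d=(M1−M0)/(6·2)=51/314, b=Δ0−h0·(2M0+M1)/6=55/157
seg 1: a=1, c=M1/2=153/157, d=(M2−M1)/(6·2)=-1177/1256, b=Δ1−h1·(2M1+M2)/6=361/157
seg 2: a=2, c=M2/2=-2919/628, d=(M3−M2)/(6·1)=2949/628, b=Δ2−h2·(2M2+M3)/6=-1585/314
seg 3: a=-3, c=M3/2=1482/157, d=(M4−M3)/(6·1)=-3255/628, b=Δ3−h3·(2M3+M4)/6=-161/628
seg 4: a=1, c=M4/2=-3837/628, d=(M5−M4)/(6·1)=1279/628, b=Δ4−h4·(2M4+M5)/6=965/314
t_q=23/4 → seg 3, τ=3/4; S=-3+-161/628·τ+1482/157·τ²+-3255/628·τ³=-2781/40192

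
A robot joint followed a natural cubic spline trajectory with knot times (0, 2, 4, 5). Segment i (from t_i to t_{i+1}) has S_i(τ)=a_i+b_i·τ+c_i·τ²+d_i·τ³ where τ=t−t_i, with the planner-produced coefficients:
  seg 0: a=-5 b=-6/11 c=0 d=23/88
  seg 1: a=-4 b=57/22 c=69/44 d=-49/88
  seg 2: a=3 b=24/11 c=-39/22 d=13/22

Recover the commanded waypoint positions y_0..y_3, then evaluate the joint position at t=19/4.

y_0=-5 y_1=-4 y_2=3 y_3=4
S(19/4) = 5475/1408

y_0 = S_0(0) = a_0 = -5
y_1 = S_1(0) = a_1 = -4
y_2 = S_2(0) = a_2 = 3
y_3 = S_2(1) = 4
t_q=19/4 is in segment 2 (τ=3/4); S_2(τ)=5475/1408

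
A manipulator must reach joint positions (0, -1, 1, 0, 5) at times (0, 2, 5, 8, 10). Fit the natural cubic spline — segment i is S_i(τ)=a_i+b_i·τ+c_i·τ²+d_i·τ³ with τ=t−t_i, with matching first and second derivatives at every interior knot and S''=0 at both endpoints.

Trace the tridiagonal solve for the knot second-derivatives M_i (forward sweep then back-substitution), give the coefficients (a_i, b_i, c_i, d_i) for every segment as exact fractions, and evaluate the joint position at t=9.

Δ: Δ0=-1/2, Δ1=2/3, Δ2=-1/3, Δ3=5/2
row 1: diag=10, rhs=7; c'=3/10, d'=7/10
row 2: denom=12−3·3/10=111/10; d'=(-6−3·7/10)/(111/10)=-27/37
row 3: denom=10−3·10/37=340/37; d'=(17−3·-27/37)/(340/37)=71/34
back: M3=71/34
back: M2=-27/37−10/37·71/34=-22/17
back: M1=7/10−3/10·-22/17=37/34
M: M0=0, M1=37/34, M2=-22/17, M3=71/34, M4=0
seg 0: a=0, c=M0/2=0, d=(M1−M0)/(6·2)=37/408, b=Δ0−h0·(2M0+M1)/6=-44/51
seg 1: a=-1, c=M1/2=37/68, d=(M2−M1)/(6·3)=-9/68, b=Δ1−h1·(2M1+M2)/6=23/102
seg 2: a=1, c=M2/2=-11/17, d=(M3−M2)/(6·3)=115/612, b=Δ2−h2·(2M2+M3)/6=-1/12
seg 3: a=0, c=M3/2=71/68, d=(M4−M3)/(6·2)=-71/408, b=Δ3−h3·(2M3+M4)/6=113/102
t_q=9 → seg 3, τ=1; S=0+113/102·τ+71/68·τ²+-71/408·τ³=269/136

  seg 0: a=0 b=-44/51 c=0 d=37/408
  seg 1: a=-1 b=23/102 c=37/68 d=-9/68
  seg 2: a=1 b=-1/12 c=-11/17 d=115/612
  seg 3: a=0 b=113/102 c=71/68 d=-71/408
S(9) = 269/136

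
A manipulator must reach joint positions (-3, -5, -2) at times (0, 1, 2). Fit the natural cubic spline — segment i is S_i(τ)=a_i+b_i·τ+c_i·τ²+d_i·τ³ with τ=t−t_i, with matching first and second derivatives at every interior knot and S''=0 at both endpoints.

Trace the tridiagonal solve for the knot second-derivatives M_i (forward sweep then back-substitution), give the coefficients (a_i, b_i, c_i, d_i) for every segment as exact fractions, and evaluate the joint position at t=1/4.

  seg 0: a=-3 b=-13/4 c=0 d=5/4
  seg 1: a=-5 b=1/2 c=15/4 d=-5/4
S(1/4) = -971/256

Δ: Δ0=-2, Δ1=3
row 1: diag=4, rhs=30; c'=1/4, d'=15/2
back: M1=15/2
M: M0=0, M1=15/2, M2=0
seg 0: a=-3, c=M0/2=0, d=(M1−M0)/(6·1)=5/4, b=Δ0−h0·(2M0+M1)/6=-13/4
seg 1: a=-5, c=M1/2=15/4, d=(M2−M1)/(6·1)=-5/4, b=Δ1−h1·(2M1+M2)/6=1/2
t_q=1/4 → seg 0, τ=1/4; S=-3+-13/4·τ+0·τ²+5/4·τ³=-971/256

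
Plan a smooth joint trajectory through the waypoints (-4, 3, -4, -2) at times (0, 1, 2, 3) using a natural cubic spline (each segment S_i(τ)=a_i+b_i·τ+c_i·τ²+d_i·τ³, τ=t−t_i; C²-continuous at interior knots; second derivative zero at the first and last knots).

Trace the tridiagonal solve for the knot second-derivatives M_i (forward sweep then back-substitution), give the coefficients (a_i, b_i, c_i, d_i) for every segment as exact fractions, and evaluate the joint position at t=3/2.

Δ: Δ0=7, Δ1=-7, Δ2=2
row 1: diag=4, rhs=-84; c'=1/4, d'=-21
row 2: denom=4−1·1/4=15/4; d'=(54−1·-21)/(15/4)=20
back: M2=20
back: M1=-21−1/4·20=-26
M: M0=0, M1=-26, M2=20, M3=0
seg 0: a=-4, c=M0/2=0, d=(M1−M0)/(6·1)=-13/3, b=Δ0−h0·(2M0+M1)/6=34/3
seg 1: a=3, c=M1/2=-13, d=(M2−M1)/(6·1)=23/3, b=Δ1−h1·(2M1+M2)/6=-5/3
seg 2: a=-4, c=M2/2=10, d=(M3−M2)/(6·1)=-10/3, b=Δ2−h2·(2M2+M3)/6=-14/3
t_q=3/2 → seg 1, τ=1/2; S=3+-5/3·τ+-13·τ²+23/3·τ³=-1/8

  seg 0: a=-4 b=34/3 c=0 d=-13/3
  seg 1: a=3 b=-5/3 c=-13 d=23/3
  seg 2: a=-4 b=-14/3 c=10 d=-10/3
S(3/2) = -1/8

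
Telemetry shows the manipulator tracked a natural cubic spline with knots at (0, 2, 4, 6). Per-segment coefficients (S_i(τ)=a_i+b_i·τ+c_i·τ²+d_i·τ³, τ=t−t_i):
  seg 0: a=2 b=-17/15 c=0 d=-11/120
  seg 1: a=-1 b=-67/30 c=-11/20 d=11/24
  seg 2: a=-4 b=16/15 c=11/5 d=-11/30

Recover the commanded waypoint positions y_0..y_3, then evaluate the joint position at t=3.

y_0 = S_0(0) = a_0 = 2
y_1 = S_1(0) = a_1 = -1
y_2 = S_2(0) = a_2 = -4
y_3 = S_2(2) = 4
t_q=3 is in segment 1 (τ=1); S_1(τ)=-133/40

y_0=2 y_1=-1 y_2=-4 y_3=4
S(3) = -133/40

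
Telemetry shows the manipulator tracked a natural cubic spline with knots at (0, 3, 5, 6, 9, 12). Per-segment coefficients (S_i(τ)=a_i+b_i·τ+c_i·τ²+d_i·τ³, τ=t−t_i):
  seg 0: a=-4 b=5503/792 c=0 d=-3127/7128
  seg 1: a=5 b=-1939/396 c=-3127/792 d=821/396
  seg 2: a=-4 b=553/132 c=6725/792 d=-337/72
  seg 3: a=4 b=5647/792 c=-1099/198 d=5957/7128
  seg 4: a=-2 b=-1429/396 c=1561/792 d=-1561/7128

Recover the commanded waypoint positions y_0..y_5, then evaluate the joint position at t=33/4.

y_0=-4 y_1=5 y_2=-4 y_3=4 y_4=-2 y_5=-1
S(33/4) = 8237/5632

y_0 = S_0(0) = a_0 = -4
y_1 = S_1(0) = a_1 = 5
y_2 = S_2(0) = a_2 = -4
y_3 = S_3(0) = a_3 = 4
y_4 = S_4(0) = a_4 = -2
y_5 = S_4(3) = -1
t_q=33/4 is in segment 3 (τ=9/4); S_3(τ)=8237/5632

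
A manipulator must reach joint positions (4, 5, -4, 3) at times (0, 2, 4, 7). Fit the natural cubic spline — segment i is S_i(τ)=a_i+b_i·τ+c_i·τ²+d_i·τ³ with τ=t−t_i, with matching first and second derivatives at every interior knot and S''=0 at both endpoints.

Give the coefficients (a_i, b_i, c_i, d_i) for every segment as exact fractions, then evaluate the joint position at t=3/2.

  seg 0: a=4 b=124/57 c=0 d=-191/456
  seg 1: a=5 b=-325/114 c=-191/76 d=385/456
  seg 2: a=-4 b=-158/57 c=97/38 d=-97/342
S(3/2) = 7113/1216

Δ: Δ0=1/2, Δ1=-9/2, Δ2=7/3
row 1: diag=8, rhs=-30; c'=1/4, d'=-15/4
row 2: denom=10−2·1/4=19/2; d'=(41−2·-15/4)/(19/2)=97/19
back: M2=97/19
back: M1=-15/4−1/4·97/19=-191/38
M: M0=0, M1=-191/38, M2=97/19, M3=0
seg 0: a=4, c=M0/2=0, d=(M1−M0)/(6·2)=-191/456, b=Δ0−h0·(2M0+M1)/6=124/57
seg 1: a=5, c=M1/2=-191/76, d=(M2−M1)/(6·2)=385/456, b=Δ1−h1·(2M1+M2)/6=-325/114
seg 2: a=-4, c=M2/2=97/38, d=(M3−M2)/(6·3)=-97/342, b=Δ2−h2·(2M2+M3)/6=-158/57
t_q=3/2 → seg 0, τ=3/2; S=4+124/57·τ+0·τ²+-191/456·τ³=7113/1216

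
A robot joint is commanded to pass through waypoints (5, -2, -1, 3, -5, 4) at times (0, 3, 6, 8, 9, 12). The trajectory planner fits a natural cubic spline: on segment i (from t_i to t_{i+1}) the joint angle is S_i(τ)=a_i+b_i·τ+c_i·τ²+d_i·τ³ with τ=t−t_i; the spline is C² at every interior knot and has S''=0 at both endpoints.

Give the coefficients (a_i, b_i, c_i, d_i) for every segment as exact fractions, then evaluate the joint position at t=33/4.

  seg 0: a=5 b=-1382/537 c=0 d=43/1611
  seg 1: a=-2 b=-995/537 c=43/179 d=787/4833
  seg 2: a=-1 b=2140/537 c=916/537 d=-483/358
  seg 3: a=3 b=-2890/537 c=-3431/537 d=675/179
  seg 4: a=-5 b=-3677/537 c=2644/537 d=-2644/4833
S(33/4) = 15055/11456

Δ: Δ0=-7/3, Δ1=1/3, Δ2=2, Δ3=-8, Δ4=3
row 1: diag=12, rhs=16; c'=1/4, d'=4/3
row 2: denom=10−3·1/4=37/4; d'=(10−3·4/3)/(37/4)=24/37
row 3: denom=6−2·8/37=206/37; d'=(-60−2·24/37)/(206/37)=-1134/103
row 4: denom=8−1·37/206=1611/206; d'=(66−1·-1134/103)/(1611/206)=5288/537
back: M4=5288/537
back: M3=-1134/103−37/206·5288/537=-6862/537
back: M2=24/37−8/37·-6862/537=1832/537
back: M1=4/3−1/4·1832/537=86/179
M: M0=0, M1=86/179, M2=1832/537, M3=-6862/537, M4=5288/537, M5=0
seg 0: a=5, c=M0/2=0, d=(M1−M0)/(6·3)=43/1611, b=Δ0−h0·(2M0+M1)/6=-1382/537
seg 1: a=-2, c=M1/2=43/179, d=(M2−M1)/(6·3)=787/4833, b=Δ1−h1·(2M1+M2)/6=-995/537
seg 2: a=-1, c=M2/2=916/537, d=(M3−M2)/(6·2)=-483/358, b=Δ2−h2·(2M2+M3)/6=2140/537
seg 3: a=3, c=M3/2=-3431/537, d=(M4−M3)/(6·1)=675/179, b=Δ3−h3·(2M3+M4)/6=-2890/537
seg 4: a=-5, c=M4/2=2644/537, d=(M5−M4)/(6·3)=-2644/4833, b=Δ4−h4·(2M4+M5)/6=-3677/537
t_q=33/4 → seg 3, τ=1/4; S=3+-2890/537·τ+-3431/537·τ²+675/179·τ³=15055/11456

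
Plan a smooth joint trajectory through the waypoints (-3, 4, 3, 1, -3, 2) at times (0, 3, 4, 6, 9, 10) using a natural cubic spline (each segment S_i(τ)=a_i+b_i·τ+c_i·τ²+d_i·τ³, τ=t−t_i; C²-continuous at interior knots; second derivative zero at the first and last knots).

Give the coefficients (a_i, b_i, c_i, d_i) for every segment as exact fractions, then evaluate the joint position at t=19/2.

  seg 0: a=-3 b=3753/1027 c=0 d=-4070/27729
  seg 1: a=4 b=-317/1027 c=-4070/3081 d=1940/3081
  seg 2: a=3 b=-3271/3081 c=1750/3081 d=-1655/6162
  seg 3: a=1 b=-159/79 c=-3215/3081 d=11738/27729
  seg 4: a=-3 b=3241/1027 c=2841/1027 d=-947/1027
S(19/2) = -6949/8216

Δ: Δ0=7/3, Δ1=-1, Δ2=-1, Δ3=-4/3, Δ4=5
row 1: diag=8, rhs=-20; c'=1/8, d'=-5/2
row 2: denom=6−1·1/8=47/8; d'=(0−1·-5/2)/(47/8)=20/47
row 3: denom=10−2·16/47=438/47; d'=(-2−2·20/47)/(438/47)=-67/219
row 4: denom=8−3·47/146=1027/146; d'=(38−3·-67/219)/(1027/146)=5682/1027
back: M4=5682/1027
back: M3=-67/219−47/146·5682/1027=-6430/3081
back: M2=20/47−16/47·-6430/3081=3500/3081
back: M1=-5/2−1/8·3500/3081=-8140/3081
M: M0=0, M1=-8140/3081, M2=3500/3081, M3=-6430/3081, M4=5682/1027, M5=0
seg 0: a=-3, c=M0/2=0, d=(M1−M0)/(6·3)=-4070/27729, b=Δ0−h0·(2M0+M1)/6=3753/1027
seg 1: a=4, c=M1/2=-4070/3081, d=(M2−M1)/(6·1)=1940/3081, b=Δ1−h1·(2M1+M2)/6=-317/1027
seg 2: a=3, c=M2/2=1750/3081, d=(M3−M2)/(6·2)=-1655/6162, b=Δ2−h2·(2M2+M3)/6=-3271/3081
seg 3: a=1, c=M3/2=-3215/3081, d=(M4−M3)/(6·3)=11738/27729, b=Δ3−h3·(2M3+M4)/6=-159/79
seg 4: a=-3, c=M4/2=2841/1027, d=(M5−M4)/(6·1)=-947/1027, b=Δ4−h4·(2M4+M5)/6=3241/1027
t_q=19/2 → seg 4, τ=1/2; S=-3+3241/1027·τ+2841/1027·τ²+-947/1027·τ³=-6949/8216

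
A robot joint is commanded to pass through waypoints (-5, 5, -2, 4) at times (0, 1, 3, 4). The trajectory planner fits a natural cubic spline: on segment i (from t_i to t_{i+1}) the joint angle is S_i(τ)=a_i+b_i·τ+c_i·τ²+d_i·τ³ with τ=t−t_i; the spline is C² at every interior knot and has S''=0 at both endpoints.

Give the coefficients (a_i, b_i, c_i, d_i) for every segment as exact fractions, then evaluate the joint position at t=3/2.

  seg 0: a=-5 b=105/8 c=0 d=-25/8
  seg 1: a=5 b=15/4 c=-75/8 d=23/8
  seg 2: a=-2 b=3/4 c=63/8 d=-21/8
S(3/2) = 313/64

Δ: Δ0=10, Δ1=-7/2, Δ2=6
row 1: diag=6, rhs=-81; c'=1/3, d'=-27/2
row 2: denom=6−2·1/3=16/3; d'=(57−2·-27/2)/(16/3)=63/4
back: M2=63/4
back: M1=-27/2−1/3·63/4=-75/4
M: M0=0, M1=-75/4, M2=63/4, M3=0
seg 0: a=-5, c=M0/2=0, d=(M1−M0)/(6·1)=-25/8, b=Δ0−h0·(2M0+M1)/6=105/8
seg 1: a=5, c=M1/2=-75/8, d=(M2−M1)/(6·2)=23/8, b=Δ1−h1·(2M1+M2)/6=15/4
seg 2: a=-2, c=M2/2=63/8, d=(M3−M2)/(6·1)=-21/8, b=Δ2−h2·(2M2+M3)/6=3/4
t_q=3/2 → seg 1, τ=1/2; S=5+15/4·τ+-75/8·τ²+23/8·τ³=313/64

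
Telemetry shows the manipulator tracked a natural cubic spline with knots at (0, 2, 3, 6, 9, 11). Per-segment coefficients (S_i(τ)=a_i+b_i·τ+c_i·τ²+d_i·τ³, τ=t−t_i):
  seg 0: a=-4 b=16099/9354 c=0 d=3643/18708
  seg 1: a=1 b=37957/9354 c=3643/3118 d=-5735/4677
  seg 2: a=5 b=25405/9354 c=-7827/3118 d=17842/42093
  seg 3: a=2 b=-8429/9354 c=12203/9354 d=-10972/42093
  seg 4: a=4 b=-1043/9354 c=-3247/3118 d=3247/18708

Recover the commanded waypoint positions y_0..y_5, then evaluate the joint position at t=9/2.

y_0 = S_0(0) = a_0 = -4
y_1 = S_1(0) = a_1 = 1
y_2 = S_2(0) = a_2 = 5
y_3 = S_3(0) = a_3 = 2
y_4 = S_4(0) = a_4 = 4
y_5 = S_4(2) = 1
t_q=9/2 is in segment 2 (τ=3/2); S_2(τ)=60569/12472

y_0=-4 y_1=1 y_2=5 y_3=2 y_4=4 y_5=1
S(9/2) = 60569/12472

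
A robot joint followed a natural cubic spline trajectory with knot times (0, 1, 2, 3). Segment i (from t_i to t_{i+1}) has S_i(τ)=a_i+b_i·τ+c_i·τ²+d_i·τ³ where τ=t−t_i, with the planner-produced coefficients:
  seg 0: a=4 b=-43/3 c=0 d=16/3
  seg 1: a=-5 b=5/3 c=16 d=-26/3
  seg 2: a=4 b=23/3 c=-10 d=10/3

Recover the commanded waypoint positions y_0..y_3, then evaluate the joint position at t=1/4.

y_0 = S_0(0) = a_0 = 4
y_1 = S_1(0) = a_1 = -5
y_2 = S_2(0) = a_2 = 4
y_3 = S_2(1) = 5
t_q=1/4 is in segment 0 (τ=1/4); S_0(τ)=1/2

y_0=4 y_1=-5 y_2=4 y_3=5
S(1/4) = 1/2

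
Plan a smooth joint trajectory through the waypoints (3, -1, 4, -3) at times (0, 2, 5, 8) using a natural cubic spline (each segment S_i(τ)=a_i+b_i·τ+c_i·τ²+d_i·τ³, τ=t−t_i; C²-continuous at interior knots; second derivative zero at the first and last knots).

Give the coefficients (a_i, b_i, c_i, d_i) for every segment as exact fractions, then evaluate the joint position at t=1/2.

  seg 0: a=3 b=-334/111 c=0 d=28/111
  seg 1: a=-1 b=2/111 c=56/37 d=-107/333
  seg 2: a=4 b=47/111 c=-51/37 d=17/111
S(1/2) = 113/74

Δ: Δ0=-2, Δ1=5/3, Δ2=-7/3
row 1: diag=10, rhs=22; c'=3/10, d'=11/5
row 2: denom=12−3·3/10=111/10; d'=(-24−3·11/5)/(111/10)=-102/37
back: M2=-102/37
back: M1=11/5−3/10·-102/37=112/37
M: M0=0, M1=112/37, M2=-102/37, M3=0
seg 0: a=3, c=M0/2=0, d=(M1−M0)/(6·2)=28/111, b=Δ0−h0·(2M0+M1)/6=-334/111
seg 1: a=-1, c=M1/2=56/37, d=(M2−M1)/(6·3)=-107/333, b=Δ1−h1·(2M1+M2)/6=2/111
seg 2: a=4, c=M2/2=-51/37, d=(M3−M2)/(6·3)=17/111, b=Δ2−h2·(2M2+M3)/6=47/111
t_q=1/2 → seg 0, τ=1/2; S=3+-334/111·τ+0·τ²+28/111·τ³=113/74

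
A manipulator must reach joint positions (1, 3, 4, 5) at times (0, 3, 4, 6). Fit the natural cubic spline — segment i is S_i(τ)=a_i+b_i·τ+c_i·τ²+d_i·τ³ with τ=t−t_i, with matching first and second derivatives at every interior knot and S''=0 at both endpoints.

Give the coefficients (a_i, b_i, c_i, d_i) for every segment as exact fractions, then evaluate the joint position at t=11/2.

Δ: Δ0=2/3, Δ1=1, Δ2=1/2
row 1: diag=8, rhs=2; c'=1/8, d'=1/4
row 2: denom=6−1·1/8=47/8; d'=(-3−1·1/4)/(47/8)=-26/47
back: M2=-26/47
back: M1=1/4−1/8·-26/47=15/47
M: M0=0, M1=15/47, M2=-26/47, M3=0
seg 0: a=1, c=M0/2=0, d=(M1−M0)/(6·3)=5/282, b=Δ0−h0·(2M0+M1)/6=143/282
seg 1: a=3, c=M1/2=15/94, d=(M2−M1)/(6·1)=-41/282, b=Δ1−h1·(2M1+M2)/6=139/141
seg 2: a=4, c=M2/2=-13/47, d=(M3−M2)/(6·2)=13/282, b=Δ2−h2·(2M2+M3)/6=245/282
t_q=11/2 → seg 2, τ=3/2; S=4+245/282·τ+-13/47·τ²+13/282·τ³=3637/752

  seg 0: a=1 b=143/282 c=0 d=5/282
  seg 1: a=3 b=139/141 c=15/94 d=-41/282
  seg 2: a=4 b=245/282 c=-13/47 d=13/282
S(11/2) = 3637/752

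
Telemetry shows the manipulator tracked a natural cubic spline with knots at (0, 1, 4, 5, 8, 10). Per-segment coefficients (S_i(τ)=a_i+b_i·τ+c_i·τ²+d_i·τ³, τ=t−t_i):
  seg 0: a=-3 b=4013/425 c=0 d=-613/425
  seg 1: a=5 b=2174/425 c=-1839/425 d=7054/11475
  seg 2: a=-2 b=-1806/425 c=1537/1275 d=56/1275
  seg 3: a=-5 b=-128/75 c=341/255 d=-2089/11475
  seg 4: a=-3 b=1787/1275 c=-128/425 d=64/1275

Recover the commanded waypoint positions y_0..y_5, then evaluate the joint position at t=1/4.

y_0=-3 y_1=5 y_2=-2 y_3=-5 y_4=-3 y_5=-1
S(1/4) = -3601/5440

y_0 = S_0(0) = a_0 = -3
y_1 = S_1(0) = a_1 = 5
y_2 = S_2(0) = a_2 = -2
y_3 = S_3(0) = a_3 = -5
y_4 = S_4(0) = a_4 = -3
y_5 = S_4(2) = -1
t_q=1/4 is in segment 0 (τ=1/4); S_0(τ)=-3601/5440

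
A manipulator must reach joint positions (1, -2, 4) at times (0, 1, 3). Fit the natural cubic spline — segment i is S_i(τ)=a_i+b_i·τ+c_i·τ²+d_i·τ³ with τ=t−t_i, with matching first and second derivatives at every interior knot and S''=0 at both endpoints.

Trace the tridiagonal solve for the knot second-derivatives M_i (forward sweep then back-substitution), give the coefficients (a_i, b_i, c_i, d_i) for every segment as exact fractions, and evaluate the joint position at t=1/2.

Δ: Δ0=-3, Δ1=3
row 1: diag=6, rhs=36; c'=1/3, d'=6
back: M1=6
M: M0=0, M1=6, M2=0
seg 0: a=1, c=M0/2=0, d=(M1−M0)/(6·1)=1, b=Δ0−h0·(2M0+M1)/6=-4
seg 1: a=-2, c=M1/2=3, d=(M2−M1)/(6·2)=-1/2, b=Δ1−h1·(2M1+M2)/6=-1
t_q=1/2 → seg 0, τ=1/2; S=1+-4·τ+0·τ²+1·τ³=-7/8

  seg 0: a=1 b=-4 c=0 d=1
  seg 1: a=-2 b=-1 c=3 d=-1/2
S(1/2) = -7/8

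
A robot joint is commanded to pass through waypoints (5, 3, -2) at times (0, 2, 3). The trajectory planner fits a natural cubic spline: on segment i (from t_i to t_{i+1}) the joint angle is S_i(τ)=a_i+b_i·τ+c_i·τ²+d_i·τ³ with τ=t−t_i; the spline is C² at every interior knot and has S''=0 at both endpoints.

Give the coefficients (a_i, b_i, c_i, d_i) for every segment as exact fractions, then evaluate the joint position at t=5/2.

  seg 0: a=5 b=1/3 c=0 d=-1/3
  seg 1: a=3 b=-11/3 c=-2 d=2/3
S(5/2) = 3/4

Δ: Δ0=-1, Δ1=-5
row 1: diag=6, rhs=-24; c'=1/6, d'=-4
back: M1=-4
M: M0=0, M1=-4, M2=0
seg 0: a=5, c=M0/2=0, d=(M1−M0)/(6·2)=-1/3, b=Δ0−h0·(2M0+M1)/6=1/3
seg 1: a=3, c=M1/2=-2, d=(M2−M1)/(6·1)=2/3, b=Δ1−h1·(2M1+M2)/6=-11/3
t_q=5/2 → seg 1, τ=1/2; S=3+-11/3·τ+-2·τ²+2/3·τ³=3/4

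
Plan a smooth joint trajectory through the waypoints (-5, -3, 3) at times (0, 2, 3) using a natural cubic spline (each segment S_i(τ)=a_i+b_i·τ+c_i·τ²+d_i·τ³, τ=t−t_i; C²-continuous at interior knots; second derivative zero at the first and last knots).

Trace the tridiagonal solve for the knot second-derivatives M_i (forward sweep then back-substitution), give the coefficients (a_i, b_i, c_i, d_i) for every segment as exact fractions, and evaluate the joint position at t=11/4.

  seg 0: a=-5 b=-2/3 c=0 d=5/12
  seg 1: a=-3 b=13/3 c=5/2 d=-5/6
S(11/4) = 167/128

Δ: Δ0=1, Δ1=6
row 1: diag=6, rhs=30; c'=1/6, d'=5
back: M1=5
M: M0=0, M1=5, M2=0
seg 0: a=-5, c=M0/2=0, d=(M1−M0)/(6·2)=5/12, b=Δ0−h0·(2M0+M1)/6=-2/3
seg 1: a=-3, c=M1/2=5/2, d=(M2−M1)/(6·1)=-5/6, b=Δ1−h1·(2M1+M2)/6=13/3
t_q=11/4 → seg 1, τ=3/4; S=-3+13/3·τ+5/2·τ²+-5/6·τ³=167/128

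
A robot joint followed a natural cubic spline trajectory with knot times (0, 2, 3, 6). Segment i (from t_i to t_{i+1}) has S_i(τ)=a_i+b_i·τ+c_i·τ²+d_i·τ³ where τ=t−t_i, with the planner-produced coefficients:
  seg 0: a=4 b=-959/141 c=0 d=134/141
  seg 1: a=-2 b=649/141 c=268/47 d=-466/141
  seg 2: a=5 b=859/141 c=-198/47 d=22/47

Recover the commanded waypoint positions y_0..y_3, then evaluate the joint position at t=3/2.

y_0=4 y_1=-2 y_2=5 y_3=-2
S(3/2) = -563/188

y_0 = S_0(0) = a_0 = 4
y_1 = S_1(0) = a_1 = -2
y_2 = S_2(0) = a_2 = 5
y_3 = S_2(3) = -2
t_q=3/2 is in segment 0 (τ=3/2); S_0(τ)=-563/188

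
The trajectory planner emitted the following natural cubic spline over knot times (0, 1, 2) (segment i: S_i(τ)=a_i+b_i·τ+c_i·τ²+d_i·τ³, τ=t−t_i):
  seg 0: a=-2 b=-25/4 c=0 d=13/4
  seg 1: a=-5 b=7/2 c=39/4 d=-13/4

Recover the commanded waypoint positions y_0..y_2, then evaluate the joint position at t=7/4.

y_0 = S_0(0) = a_0 = -2
y_1 = S_1(0) = a_1 = -5
y_2 = S_1(1) = 5
t_q=7/4 is in segment 1 (τ=3/4); S_1(τ)=445/256

y_0=-2 y_1=-5 y_2=5
S(7/4) = 445/256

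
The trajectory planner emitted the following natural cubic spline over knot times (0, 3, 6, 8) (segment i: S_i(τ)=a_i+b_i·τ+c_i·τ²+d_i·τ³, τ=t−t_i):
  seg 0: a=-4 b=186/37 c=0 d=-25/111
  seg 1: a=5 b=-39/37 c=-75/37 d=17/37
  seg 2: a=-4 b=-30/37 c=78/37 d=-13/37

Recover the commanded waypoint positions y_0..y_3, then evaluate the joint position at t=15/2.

y_0=-4 y_1=5 y_2=-4 y_3=0
S(15/2) = -491/296

y_0 = S_0(0) = a_0 = -4
y_1 = S_1(0) = a_1 = 5
y_2 = S_2(0) = a_2 = -4
y_3 = S_2(2) = 0
t_q=15/2 is in segment 2 (τ=3/2); S_2(τ)=-491/296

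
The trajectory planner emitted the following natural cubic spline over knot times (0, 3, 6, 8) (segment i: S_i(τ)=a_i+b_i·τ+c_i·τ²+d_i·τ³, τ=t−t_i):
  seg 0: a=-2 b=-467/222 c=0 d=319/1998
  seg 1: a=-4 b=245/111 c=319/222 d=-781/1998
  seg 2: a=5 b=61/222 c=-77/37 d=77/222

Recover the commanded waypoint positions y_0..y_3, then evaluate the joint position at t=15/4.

y_0 = S_0(0) = a_0 = -2
y_1 = S_1(0) = a_1 = -4
y_2 = S_2(0) = a_2 = 5
y_3 = S_2(2) = 0
t_q=15/4 is in segment 1 (τ=3/4); S_1(τ)=-8057/4736

y_0=-2 y_1=-4 y_2=5 y_3=0
S(15/4) = -8057/4736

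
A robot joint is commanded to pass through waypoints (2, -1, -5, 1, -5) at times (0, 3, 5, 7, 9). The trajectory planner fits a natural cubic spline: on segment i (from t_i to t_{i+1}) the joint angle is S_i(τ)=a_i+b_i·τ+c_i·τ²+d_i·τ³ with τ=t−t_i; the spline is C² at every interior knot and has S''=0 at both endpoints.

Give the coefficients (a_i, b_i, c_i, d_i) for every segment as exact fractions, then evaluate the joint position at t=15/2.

Δ: Δ0=-1, Δ1=-2, Δ2=3, Δ3=-3
row 1: diag=10, rhs=-6; c'=1/5, d'=-3/5
row 2: denom=8−2·1/5=38/5; d'=(30−2·-3/5)/(38/5)=78/19
row 3: denom=8−2·5/19=142/19; d'=(-36−2·78/19)/(142/19)=-420/71
back: M3=-420/71
back: M2=78/19−5/19·-420/71=402/71
back: M1=-3/5−1/5·402/71=-123/71
M: M0=0, M1=-123/71, M2=402/71, M3=-420/71, M4=0
seg 0: a=2, c=M0/2=0, d=(M1−M0)/(6·3)=-41/426, b=Δ0−h0·(2M0+M1)/6=-19/142
seg 1: a=-1, c=M1/2=-123/142, d=(M2−M1)/(6·2)=175/284, b=Δ1−h1·(2M1+M2)/6=-194/71
seg 2: a=-5, c=M2/2=201/71, d=(M3−M2)/(6·2)=-137/142, b=Δ2−h2·(2M2+M3)/6=85/71
seg 3: a=1, c=M3/2=-210/71, d=(M4−M3)/(6·2)=35/71, b=Δ3−h3·(2M3+M4)/6=67/71
t_q=15/2 → seg 3, τ=1/2; S=1+67/71·τ+-210/71·τ²+35/71·τ³=451/568

  seg 0: a=2 b=-19/142 c=0 d=-41/426
  seg 1: a=-1 b=-194/71 c=-123/142 d=175/284
  seg 2: a=-5 b=85/71 c=201/71 d=-137/142
  seg 3: a=1 b=67/71 c=-210/71 d=35/71
S(15/2) = 451/568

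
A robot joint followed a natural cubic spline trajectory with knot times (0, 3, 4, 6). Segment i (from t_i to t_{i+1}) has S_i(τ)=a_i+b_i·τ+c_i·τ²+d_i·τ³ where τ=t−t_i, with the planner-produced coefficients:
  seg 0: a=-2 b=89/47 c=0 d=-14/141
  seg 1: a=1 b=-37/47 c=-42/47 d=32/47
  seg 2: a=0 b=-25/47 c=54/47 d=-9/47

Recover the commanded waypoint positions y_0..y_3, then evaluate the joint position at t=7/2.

y_0 = S_0(0) = a_0 = -2
y_1 = S_1(0) = a_1 = 1
y_2 = S_2(0) = a_2 = 0
y_3 = S_2(2) = 2
t_q=7/2 is in segment 1 (τ=1/2); S_1(τ)=22/47

y_0=-2 y_1=1 y_2=0 y_3=2
S(7/2) = 22/47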